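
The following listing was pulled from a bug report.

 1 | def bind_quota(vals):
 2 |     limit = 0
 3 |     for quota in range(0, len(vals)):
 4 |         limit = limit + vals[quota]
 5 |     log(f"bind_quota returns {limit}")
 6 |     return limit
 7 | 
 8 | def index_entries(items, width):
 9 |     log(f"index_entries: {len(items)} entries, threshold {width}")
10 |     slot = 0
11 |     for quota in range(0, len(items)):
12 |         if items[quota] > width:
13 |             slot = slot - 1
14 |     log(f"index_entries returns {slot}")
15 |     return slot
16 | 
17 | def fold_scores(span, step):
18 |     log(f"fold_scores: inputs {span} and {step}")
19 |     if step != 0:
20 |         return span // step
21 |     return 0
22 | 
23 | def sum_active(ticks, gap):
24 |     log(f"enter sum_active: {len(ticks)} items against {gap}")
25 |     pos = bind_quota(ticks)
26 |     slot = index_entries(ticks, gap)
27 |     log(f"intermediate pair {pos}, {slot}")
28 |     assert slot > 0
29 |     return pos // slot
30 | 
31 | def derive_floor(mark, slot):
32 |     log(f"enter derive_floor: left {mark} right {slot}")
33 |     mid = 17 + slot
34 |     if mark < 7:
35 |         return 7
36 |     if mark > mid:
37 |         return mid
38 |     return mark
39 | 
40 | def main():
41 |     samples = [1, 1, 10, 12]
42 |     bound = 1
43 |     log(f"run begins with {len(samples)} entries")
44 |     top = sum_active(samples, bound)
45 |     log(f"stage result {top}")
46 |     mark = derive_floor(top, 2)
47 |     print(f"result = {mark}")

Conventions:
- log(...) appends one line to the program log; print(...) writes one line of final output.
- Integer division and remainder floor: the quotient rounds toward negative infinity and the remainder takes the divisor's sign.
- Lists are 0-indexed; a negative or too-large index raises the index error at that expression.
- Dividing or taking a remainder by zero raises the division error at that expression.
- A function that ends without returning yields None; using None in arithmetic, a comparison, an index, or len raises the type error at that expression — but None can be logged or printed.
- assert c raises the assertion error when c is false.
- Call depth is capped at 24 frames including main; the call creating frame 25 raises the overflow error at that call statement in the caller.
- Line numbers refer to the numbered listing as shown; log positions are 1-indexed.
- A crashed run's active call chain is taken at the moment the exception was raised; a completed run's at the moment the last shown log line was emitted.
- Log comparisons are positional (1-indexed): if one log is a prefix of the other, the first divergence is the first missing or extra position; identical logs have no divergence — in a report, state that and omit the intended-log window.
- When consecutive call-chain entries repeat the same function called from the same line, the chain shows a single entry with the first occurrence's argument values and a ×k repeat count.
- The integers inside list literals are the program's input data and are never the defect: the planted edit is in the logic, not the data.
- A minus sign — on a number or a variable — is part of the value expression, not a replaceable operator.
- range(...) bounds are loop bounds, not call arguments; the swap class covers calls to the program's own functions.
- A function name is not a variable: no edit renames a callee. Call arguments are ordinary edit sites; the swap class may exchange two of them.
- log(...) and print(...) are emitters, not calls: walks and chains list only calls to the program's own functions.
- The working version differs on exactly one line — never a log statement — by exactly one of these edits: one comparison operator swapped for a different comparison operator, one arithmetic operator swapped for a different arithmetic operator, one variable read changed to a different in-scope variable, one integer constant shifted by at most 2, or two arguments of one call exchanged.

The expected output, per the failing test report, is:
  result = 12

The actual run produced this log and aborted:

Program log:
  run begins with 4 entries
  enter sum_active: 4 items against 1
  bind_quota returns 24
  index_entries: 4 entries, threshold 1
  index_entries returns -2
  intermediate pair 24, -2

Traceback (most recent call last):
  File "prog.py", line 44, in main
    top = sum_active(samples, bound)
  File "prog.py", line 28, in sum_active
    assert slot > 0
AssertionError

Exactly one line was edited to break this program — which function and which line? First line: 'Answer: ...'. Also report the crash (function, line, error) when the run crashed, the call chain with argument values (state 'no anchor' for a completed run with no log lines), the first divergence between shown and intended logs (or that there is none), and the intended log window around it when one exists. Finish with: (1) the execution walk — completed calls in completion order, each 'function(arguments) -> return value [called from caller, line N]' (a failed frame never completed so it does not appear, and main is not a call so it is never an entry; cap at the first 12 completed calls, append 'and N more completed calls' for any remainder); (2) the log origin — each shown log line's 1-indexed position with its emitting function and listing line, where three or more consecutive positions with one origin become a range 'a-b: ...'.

Answer: the defect is in index_entries at line 13.
The tell: Position 5 is the first bad log line: 'index_entries returns -2' should read 'index_entries returns 2'.
Crash: sum_active, line 28, AssertionError.
Call chain: main -> sum_active([1, 1, 10, 12], 1) (called at line 44).
First divergence: position 5 — shown 'index_entries returns -2', intended 'index_entries returns 2'.
Intended log window:
  3: bind_quota returns 24
  4: index_entries: 4 entries, threshold 1
  5: index_entries returns 2
  6: intermediate pair 24, 2
Execution walk:
  bind_quota([1, 1, 10, 12]) -> 24  [called from sum_active, line 25]
  index_entries([1, 1, 10, 12], 1) -> -2  [called from sum_active, line 26]
Log line origins:
  1 — main, line 43
  2 — sum_active, line 24
  3 — bind_quota, line 5
  4 — index_entries, line 9
  5 — index_entries, line 14
  6 — sum_active, line 27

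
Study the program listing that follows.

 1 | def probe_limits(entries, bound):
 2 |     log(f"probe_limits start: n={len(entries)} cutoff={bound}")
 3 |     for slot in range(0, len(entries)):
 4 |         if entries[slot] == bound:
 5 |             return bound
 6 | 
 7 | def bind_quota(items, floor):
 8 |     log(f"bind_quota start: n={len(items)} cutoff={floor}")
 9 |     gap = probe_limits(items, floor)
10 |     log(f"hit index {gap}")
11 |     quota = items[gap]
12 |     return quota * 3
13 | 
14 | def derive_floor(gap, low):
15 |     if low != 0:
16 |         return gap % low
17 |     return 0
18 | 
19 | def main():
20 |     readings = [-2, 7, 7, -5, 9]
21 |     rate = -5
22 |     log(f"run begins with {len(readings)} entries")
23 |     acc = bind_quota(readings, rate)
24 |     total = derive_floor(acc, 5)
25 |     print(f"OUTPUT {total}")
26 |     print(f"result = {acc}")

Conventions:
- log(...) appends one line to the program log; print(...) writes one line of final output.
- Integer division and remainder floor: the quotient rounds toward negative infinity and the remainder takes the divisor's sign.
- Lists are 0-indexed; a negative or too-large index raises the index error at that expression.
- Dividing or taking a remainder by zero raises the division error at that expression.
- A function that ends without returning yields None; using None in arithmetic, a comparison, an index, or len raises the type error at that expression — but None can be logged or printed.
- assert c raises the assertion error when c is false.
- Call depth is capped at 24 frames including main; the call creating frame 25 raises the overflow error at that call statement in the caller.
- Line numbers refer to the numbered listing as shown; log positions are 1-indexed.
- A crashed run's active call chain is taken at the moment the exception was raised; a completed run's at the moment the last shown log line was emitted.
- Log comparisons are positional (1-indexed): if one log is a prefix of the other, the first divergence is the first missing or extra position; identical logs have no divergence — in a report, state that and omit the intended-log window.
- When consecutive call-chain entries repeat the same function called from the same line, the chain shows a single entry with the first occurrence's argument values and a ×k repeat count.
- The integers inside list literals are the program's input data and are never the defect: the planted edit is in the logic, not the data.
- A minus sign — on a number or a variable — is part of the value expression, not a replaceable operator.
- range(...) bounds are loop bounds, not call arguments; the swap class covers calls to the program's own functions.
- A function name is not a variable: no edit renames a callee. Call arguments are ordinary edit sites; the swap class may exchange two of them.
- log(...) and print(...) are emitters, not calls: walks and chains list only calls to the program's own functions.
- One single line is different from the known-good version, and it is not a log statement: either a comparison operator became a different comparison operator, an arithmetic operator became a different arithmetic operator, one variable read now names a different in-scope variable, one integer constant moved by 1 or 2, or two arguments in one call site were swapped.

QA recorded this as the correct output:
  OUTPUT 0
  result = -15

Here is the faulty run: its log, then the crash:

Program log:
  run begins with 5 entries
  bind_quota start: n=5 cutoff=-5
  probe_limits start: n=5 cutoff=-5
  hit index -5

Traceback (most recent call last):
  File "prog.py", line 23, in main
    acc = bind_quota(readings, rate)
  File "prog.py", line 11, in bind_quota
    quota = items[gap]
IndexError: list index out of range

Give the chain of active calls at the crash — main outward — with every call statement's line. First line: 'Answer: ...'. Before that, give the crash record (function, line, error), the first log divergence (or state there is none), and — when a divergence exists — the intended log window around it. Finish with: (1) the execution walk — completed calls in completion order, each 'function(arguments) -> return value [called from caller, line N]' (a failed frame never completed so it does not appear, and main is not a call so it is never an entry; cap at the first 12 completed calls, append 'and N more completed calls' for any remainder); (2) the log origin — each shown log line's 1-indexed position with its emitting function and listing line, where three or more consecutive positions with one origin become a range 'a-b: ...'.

Answer: main -> bind_quota (called at line 23).
Key fact: Log line 4 is where behavior first shows: 'hit index -5' appears instead of 'hit index 3'.
Crash: bind_quota, line 11, IndexError.
First divergence: position 4; shown 'hit index -5' vs intended 'hit index 3'.
Intended log window:
  2: bind_quota start: n=5 cutoff=-5
  3: probe_limits start: n=5 cutoff=-5
  4: hit index 3
Execution walk:
  probe_limits([-2, 7, 7, -5, 9], -5) -> -5  [called from bind_quota, line 9]
Log origins:
  1: emitted by main (line 22)
  2: emitted by bind_quota (line 8)
  3: emitted by probe_limits (line 2)
  4: emitted by bind_quota (line 10)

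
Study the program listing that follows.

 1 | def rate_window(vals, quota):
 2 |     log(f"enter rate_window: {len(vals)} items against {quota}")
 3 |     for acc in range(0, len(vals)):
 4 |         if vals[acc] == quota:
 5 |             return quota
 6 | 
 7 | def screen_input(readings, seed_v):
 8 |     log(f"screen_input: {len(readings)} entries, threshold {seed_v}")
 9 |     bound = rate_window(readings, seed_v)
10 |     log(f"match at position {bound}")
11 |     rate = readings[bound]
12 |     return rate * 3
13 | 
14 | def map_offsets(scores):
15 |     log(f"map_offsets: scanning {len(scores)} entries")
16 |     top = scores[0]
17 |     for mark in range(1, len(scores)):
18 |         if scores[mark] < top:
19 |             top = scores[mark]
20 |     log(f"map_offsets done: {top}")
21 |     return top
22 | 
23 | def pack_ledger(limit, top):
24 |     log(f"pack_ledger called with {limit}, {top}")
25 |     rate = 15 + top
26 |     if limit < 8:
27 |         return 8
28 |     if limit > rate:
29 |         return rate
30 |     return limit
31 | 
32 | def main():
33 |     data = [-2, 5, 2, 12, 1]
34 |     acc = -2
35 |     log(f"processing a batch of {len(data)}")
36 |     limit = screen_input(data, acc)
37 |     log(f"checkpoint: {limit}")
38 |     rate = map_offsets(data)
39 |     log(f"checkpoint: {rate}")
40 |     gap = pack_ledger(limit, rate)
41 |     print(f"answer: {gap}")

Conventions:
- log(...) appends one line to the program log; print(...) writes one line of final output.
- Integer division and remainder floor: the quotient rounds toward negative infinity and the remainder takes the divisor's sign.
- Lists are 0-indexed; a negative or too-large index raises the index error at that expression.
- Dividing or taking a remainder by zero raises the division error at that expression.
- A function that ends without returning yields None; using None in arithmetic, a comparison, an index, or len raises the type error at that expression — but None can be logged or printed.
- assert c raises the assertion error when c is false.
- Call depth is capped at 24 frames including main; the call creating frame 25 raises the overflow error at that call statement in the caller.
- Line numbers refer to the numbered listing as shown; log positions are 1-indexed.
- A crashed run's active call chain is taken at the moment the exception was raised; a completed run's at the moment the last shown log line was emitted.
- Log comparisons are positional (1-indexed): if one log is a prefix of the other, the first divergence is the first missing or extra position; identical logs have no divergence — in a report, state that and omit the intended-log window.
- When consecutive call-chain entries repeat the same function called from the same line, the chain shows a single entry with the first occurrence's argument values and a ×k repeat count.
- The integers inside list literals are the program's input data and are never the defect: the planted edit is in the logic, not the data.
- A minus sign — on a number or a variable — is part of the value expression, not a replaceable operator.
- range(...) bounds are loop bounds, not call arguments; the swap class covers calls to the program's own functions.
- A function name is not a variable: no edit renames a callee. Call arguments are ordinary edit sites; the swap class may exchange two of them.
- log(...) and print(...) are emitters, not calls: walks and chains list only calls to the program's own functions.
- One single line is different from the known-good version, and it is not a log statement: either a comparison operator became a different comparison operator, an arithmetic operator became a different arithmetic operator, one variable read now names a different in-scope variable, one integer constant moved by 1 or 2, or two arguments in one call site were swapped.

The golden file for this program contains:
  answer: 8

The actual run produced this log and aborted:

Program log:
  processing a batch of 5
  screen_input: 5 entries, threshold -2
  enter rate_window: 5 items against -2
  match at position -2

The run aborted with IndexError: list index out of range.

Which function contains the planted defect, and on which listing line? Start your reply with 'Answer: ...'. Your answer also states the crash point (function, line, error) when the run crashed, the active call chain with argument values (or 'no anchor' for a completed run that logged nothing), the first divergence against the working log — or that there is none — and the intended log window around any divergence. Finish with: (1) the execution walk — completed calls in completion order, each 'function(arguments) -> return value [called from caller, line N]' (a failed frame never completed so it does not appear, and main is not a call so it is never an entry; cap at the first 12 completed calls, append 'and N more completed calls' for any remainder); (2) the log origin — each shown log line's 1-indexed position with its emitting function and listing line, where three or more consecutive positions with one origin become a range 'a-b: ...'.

Answer: the defect is in rate_window at line 5.
Key fact: Position 4 is the first bad log line: 'match at position -2' should read 'match at position 0'.
Crash: screen_input, line 11, IndexError.
Call chain: main -> screen_input([-2, 5, 2, 12, 1], -2) (called at line 36).
First divergence: at position 4 the run shows 'match at position -2' where the working version logs 'match at position 0'.
Intended log window:
  2: screen_input: 5 entries, threshold -2
  3: enter rate_window: 5 items against -2
  4: match at position 0
  5: checkpoint: -6
Execution walk:
  rate_window([-2, 5, 2, 12, 1], -2) -> -2  [called from screen_input, line 9]
Log origins:
  1: logged in main at line 35
  2: logged in screen_input at line 8
  3: logged in rate_window at line 2
  4: logged in screen_input at line 10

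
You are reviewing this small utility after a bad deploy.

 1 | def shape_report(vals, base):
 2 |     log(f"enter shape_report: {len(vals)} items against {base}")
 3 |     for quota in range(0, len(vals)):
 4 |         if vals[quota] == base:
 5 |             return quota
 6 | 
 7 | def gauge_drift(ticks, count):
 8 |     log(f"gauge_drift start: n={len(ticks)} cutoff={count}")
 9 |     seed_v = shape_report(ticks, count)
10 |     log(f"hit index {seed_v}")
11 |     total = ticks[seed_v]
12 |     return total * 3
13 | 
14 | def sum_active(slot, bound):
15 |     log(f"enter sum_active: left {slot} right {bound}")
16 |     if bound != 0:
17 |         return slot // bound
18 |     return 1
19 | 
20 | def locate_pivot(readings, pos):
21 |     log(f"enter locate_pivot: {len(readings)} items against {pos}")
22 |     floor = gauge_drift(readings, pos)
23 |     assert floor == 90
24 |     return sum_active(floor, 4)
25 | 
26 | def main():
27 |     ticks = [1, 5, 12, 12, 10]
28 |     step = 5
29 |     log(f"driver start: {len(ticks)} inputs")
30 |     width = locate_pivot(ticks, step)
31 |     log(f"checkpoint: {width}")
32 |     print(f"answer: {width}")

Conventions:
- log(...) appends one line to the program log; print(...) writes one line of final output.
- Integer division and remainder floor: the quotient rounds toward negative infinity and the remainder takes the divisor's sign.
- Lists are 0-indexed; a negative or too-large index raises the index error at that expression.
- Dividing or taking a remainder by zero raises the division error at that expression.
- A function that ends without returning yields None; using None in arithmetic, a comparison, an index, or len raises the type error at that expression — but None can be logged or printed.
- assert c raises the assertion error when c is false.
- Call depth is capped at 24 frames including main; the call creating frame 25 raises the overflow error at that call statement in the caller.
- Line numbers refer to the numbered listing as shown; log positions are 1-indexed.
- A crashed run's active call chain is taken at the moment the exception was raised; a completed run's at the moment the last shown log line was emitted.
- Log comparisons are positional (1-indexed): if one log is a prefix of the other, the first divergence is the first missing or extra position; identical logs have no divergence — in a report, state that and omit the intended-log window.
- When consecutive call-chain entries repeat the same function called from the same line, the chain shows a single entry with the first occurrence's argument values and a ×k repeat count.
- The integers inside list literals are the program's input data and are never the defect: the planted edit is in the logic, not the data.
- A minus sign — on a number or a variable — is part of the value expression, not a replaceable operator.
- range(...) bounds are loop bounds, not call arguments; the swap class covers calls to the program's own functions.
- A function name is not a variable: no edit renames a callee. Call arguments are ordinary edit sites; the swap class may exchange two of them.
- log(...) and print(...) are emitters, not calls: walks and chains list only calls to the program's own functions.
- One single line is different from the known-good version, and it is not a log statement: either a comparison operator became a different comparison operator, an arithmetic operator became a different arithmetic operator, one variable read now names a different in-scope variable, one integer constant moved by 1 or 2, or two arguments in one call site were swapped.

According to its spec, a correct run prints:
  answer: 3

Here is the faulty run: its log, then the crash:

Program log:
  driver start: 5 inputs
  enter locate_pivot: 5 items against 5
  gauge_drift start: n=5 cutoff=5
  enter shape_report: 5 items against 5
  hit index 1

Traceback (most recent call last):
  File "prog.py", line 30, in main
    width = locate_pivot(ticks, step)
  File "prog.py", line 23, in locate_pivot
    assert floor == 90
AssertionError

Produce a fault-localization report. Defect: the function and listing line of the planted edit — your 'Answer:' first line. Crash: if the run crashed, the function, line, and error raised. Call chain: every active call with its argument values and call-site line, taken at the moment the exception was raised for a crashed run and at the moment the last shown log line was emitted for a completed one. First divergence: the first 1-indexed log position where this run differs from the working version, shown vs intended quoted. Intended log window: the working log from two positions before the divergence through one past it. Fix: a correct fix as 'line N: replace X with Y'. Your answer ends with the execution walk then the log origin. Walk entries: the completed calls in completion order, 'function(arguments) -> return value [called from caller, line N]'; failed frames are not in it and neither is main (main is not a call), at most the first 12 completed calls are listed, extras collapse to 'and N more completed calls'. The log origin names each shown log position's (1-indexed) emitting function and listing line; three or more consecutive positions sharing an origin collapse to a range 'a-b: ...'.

Answer: the defect is in locate_pivot at line 23.
Key fact: After 5 matching log lines the faulty run goes silent, while the working version continues with 'enter sum_active: left 15 right 4'.
Crash: locate_pivot, line 23, AssertionError.
Call chain: main -> locate_pivot([1, 5, 12, 12, 10], 5) (called at line 30).
First divergence: position 6 — the faulty run's log ends after 5 lines; the working version continues with 'enter sum_active: left 15 right 4'.
Intended log window:
  4: enter shape_report: 5 items against 5
  5: hit index 1
  6: enter sum_active: left 15 right 4
  7: checkpoint: 3
Execution walk:
  shape_report([1, 5, 12, 12, 10], 5) -> 1  [called from gauge_drift, line 9]
  gauge_drift([1, 5, 12, 12, 10], 5) -> 15  [called from locate_pivot, line 22]
Log line origins:
  1: logged in main at line 29
  2: logged in locate_pivot at line 21
  3: logged in gauge_drift at line 8
  4: logged in shape_report at line 2
  5: logged in gauge_drift at line 10
A correct fix: line 23: replace `==` with `<=`.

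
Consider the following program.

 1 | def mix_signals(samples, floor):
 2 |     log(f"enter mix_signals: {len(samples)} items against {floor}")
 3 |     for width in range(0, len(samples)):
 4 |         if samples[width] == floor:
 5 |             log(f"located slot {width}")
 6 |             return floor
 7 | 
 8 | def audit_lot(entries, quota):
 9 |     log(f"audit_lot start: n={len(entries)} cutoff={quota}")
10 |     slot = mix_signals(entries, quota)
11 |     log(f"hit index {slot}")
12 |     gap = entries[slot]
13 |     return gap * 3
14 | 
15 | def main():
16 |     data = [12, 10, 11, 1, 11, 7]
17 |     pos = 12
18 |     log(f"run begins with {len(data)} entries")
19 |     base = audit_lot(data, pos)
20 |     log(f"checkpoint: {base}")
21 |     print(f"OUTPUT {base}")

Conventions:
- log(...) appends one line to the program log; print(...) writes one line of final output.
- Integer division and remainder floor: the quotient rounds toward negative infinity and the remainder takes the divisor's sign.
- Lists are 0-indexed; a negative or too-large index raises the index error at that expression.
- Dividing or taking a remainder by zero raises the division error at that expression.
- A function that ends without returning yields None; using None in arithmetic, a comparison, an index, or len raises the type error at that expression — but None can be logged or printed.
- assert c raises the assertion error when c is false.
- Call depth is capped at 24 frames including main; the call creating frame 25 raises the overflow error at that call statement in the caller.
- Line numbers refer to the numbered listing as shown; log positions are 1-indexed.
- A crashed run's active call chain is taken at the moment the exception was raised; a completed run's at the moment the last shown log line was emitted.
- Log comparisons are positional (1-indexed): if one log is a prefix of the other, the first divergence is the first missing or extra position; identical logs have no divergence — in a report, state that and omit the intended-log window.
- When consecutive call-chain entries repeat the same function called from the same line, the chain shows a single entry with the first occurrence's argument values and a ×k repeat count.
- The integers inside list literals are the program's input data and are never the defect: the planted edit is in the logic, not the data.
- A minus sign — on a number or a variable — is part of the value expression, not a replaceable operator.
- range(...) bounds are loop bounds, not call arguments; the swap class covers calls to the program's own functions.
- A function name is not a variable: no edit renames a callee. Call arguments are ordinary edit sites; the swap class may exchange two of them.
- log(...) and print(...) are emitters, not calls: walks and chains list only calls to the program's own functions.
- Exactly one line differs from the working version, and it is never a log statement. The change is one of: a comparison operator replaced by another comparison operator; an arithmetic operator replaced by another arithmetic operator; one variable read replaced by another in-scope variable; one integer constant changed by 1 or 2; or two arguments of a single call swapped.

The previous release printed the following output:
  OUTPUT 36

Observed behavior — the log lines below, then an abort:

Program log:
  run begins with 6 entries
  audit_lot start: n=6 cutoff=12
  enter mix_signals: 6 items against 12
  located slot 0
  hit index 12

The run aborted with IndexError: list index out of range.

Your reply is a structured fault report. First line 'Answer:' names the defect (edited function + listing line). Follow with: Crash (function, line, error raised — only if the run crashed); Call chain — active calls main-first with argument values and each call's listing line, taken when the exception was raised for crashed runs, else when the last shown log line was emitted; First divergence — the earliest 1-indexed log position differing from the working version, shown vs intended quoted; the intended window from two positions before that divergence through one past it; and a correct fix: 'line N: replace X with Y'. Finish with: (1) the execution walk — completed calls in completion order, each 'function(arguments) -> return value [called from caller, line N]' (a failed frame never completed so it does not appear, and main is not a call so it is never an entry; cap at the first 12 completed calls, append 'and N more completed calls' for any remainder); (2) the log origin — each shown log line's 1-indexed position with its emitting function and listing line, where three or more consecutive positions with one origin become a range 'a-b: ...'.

Answer: the defect is in mix_signals at line 6.
Core observation: Log line 5 is where behavior first shows: 'hit index 12' appears instead of 'hit index 0'.
Crash: audit_lot, line 12, IndexError.
Call chain: main -> audit_lot([12, 10, 11, 1, 11, 7], 12) (called at line 19).
First divergence: position 5; shown 'hit index 12' vs intended 'hit index 0'.
Intended log window:
  3: enter mix_signals: 6 items against 12
  4: located slot 0
  5: hit index 0
  6: checkpoint: 36
Execution walk:
  mix_signals([12, 10, 11, 1, 11, 7], 12) -> 12  [called from audit_lot, line 10]
Log origin:
  1: logged in main at line 18
  2: logged in audit_lot at line 9
  3: logged in mix_signals at line 2
  4: logged in mix_signals at line 5
  5: logged in audit_lot at line 11
A correct fix: line 6: replace `floor` with `width`.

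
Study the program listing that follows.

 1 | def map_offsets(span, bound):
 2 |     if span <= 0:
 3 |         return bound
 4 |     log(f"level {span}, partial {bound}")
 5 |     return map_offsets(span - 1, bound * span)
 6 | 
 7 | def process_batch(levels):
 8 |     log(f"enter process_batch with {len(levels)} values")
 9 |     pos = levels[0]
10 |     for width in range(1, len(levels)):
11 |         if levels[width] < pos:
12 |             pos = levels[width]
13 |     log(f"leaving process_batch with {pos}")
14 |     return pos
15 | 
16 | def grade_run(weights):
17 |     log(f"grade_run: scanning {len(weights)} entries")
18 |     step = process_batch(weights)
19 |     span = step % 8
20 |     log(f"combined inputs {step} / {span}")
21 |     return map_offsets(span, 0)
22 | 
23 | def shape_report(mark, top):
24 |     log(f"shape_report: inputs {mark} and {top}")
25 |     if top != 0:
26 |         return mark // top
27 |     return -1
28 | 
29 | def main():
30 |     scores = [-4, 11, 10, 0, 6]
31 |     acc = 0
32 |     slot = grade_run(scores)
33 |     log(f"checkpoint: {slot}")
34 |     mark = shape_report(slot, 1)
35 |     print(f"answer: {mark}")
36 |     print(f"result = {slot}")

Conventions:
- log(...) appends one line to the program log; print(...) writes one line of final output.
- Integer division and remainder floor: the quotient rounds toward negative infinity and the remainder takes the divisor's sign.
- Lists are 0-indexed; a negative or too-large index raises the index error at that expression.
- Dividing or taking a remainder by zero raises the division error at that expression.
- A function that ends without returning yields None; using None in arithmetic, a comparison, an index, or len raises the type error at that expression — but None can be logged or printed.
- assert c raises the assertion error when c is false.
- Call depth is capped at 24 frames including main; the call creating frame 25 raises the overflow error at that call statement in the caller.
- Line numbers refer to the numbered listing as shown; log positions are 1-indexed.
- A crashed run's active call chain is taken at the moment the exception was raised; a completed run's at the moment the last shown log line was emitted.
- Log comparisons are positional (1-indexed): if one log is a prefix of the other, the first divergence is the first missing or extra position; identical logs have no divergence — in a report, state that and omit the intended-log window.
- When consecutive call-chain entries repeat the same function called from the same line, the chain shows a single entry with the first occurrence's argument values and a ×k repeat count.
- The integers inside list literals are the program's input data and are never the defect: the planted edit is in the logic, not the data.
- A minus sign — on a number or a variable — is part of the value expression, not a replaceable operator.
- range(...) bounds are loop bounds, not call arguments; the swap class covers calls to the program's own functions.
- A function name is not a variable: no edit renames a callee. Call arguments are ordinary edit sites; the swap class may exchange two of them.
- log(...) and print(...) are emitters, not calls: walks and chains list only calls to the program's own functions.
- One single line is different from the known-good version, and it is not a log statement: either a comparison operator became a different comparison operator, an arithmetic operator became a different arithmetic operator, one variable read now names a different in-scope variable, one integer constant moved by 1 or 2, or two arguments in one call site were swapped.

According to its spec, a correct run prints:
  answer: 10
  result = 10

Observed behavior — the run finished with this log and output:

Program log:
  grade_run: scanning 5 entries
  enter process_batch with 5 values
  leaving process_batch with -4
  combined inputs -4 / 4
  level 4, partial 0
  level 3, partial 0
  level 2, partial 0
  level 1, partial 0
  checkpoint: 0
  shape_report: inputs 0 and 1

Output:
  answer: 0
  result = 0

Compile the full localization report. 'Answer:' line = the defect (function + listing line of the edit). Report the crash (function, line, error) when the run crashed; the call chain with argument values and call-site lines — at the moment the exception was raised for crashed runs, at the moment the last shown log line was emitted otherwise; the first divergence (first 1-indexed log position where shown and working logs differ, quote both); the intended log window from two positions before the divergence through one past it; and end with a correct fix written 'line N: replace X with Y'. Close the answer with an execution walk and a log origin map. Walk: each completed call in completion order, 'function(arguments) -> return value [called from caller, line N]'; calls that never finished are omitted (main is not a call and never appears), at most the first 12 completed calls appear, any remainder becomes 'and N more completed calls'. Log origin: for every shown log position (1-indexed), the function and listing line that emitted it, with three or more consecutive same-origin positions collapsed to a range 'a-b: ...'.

Answer: the defect is in map_offsets at line 5.
Key observation: At log position 6 the runs split — shown 'level 3, partial 0', but the working version logs 'level 3, partial 4'.
Call chain: main -> shape_report(0, 1) (called at line 34).
First divergence: at position 6 the run shows 'level 3, partial 0' where the working version logs 'level 3, partial 4'.
Intended log window:
  4: combined inputs -4 / 4
  5: level 4, partial 0
  6: level 3, partial 4
  7: level 2, partial 7
Execution walk:
  process_batch([-4, 11, 10, 0, 6]) -> -4  [called from grade_run, line 18]
  map_offsets(0, 0) -> 0  [called from map_offsets, line 5]
  map_offsets(1, 0) -> 0  [called from map_offsets, line 5]
  map_offsets(2, 0) -> 0  [called from map_offsets, line 5]
  map_offsets(3, 0) -> 0  [called from map_offsets, line 5]
  map_offsets(4, 0) -> 0  [called from grade_run, line 21]
  grade_run([-4, 11, 10, 0, 6]) -> 0  [called from main, line 32]
  shape_report(0, 1) -> 0  [called from main, line 34]
Log line origins:
  1: logged in grade_run at line 17
  2: logged in process_batch at line 8
  3: logged in process_batch at line 13
  4: logged in grade_run at line 20
  5-8: logged in map_offsets at line 4
  9: logged in main at line 33
  10: logged in shape_report at line 24
A correct fix: line 5: replace `*` with `+`.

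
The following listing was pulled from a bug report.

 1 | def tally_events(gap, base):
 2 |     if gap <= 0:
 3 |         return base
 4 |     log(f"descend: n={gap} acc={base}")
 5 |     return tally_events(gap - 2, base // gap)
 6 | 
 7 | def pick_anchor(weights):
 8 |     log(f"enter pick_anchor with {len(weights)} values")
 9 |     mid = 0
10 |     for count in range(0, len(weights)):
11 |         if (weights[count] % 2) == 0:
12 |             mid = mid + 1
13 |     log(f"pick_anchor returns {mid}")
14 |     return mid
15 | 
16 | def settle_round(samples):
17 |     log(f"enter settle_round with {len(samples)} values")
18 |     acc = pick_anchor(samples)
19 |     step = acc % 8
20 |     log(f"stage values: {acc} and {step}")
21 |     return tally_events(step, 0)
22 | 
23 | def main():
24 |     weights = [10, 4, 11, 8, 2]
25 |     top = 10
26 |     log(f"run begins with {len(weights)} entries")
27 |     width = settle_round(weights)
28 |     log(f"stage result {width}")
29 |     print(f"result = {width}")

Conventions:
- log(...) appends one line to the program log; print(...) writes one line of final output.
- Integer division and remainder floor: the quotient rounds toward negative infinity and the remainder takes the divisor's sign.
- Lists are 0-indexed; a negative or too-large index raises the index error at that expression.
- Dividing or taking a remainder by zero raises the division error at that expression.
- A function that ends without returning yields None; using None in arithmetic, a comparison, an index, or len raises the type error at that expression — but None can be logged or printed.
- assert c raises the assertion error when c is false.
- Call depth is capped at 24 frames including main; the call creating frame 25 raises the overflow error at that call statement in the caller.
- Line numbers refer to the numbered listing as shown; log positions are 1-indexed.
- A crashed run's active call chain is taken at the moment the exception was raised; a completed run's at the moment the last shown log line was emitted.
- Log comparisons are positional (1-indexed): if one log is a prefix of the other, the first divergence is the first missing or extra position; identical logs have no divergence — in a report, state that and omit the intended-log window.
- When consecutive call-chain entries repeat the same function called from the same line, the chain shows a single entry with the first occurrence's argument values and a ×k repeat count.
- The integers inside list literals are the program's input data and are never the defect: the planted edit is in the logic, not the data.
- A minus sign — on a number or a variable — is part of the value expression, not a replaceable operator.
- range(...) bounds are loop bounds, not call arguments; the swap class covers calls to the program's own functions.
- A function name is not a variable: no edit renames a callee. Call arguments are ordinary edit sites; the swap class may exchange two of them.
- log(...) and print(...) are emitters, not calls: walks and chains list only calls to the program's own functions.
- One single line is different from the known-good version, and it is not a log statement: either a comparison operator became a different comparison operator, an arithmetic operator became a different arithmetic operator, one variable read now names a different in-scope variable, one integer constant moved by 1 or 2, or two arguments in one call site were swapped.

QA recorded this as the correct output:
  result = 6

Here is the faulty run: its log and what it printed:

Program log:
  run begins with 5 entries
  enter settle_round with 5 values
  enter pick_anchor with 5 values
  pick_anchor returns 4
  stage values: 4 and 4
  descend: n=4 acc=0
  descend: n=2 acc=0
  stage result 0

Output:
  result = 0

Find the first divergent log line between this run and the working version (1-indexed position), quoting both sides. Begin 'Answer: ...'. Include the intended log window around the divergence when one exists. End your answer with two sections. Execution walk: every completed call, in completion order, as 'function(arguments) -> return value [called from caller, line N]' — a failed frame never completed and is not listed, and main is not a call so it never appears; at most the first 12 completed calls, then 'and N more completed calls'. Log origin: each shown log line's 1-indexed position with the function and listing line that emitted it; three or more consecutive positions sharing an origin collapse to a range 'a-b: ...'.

Answer: position 7 — the shown line 'descend: n=2 acc=0' should read 'descend: n=2 acc=4'.
Intended log window:
  5: stage values: 4 and 4
  6: descend: n=4 acc=0
  7: descend: n=2 acc=4
  8: stage result 6
Execution walk:
  pick_anchor([10, 4, 11, 8, 2]) -> 4  [called from settle_round, line 18]
  tally_events(0, 0) -> 0  [called from tally_events, line 5]
  tally_events(2, 0) -> 0  [called from tally_events, line 5]
  tally_events(4, 0) -> 0  [called from settle_round, line 21]
  settle_round([10, 4, 11, 8, 2]) -> 0  [called from main, line 27]
Log origins:
  1 — main, line 26
  2 — settle_round, line 17
  3 — pick_anchor, line 8
  4 — pick_anchor, line 13
  5 — settle_round, line 20
  6 — tally_events, line 4
  7 — tally_events, line 4
  8 — main, line 28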